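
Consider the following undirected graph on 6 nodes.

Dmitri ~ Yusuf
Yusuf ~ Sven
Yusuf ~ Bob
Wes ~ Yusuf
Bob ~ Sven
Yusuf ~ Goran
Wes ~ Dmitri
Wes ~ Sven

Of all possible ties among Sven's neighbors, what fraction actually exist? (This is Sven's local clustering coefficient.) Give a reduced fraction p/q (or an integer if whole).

2/3

Sven's neighbors: Bob, Wes, and Yusuf (k = 3).
Possible neighbor pairs: C(3,2) = 3. Edges among them: Bob–Yusuf, Wes–Yusuf → e = 2.
Clustering(Sven) = 2/3.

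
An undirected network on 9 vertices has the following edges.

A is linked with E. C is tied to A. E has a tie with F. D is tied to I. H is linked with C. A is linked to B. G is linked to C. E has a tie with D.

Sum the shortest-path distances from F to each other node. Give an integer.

Distances from F: A:2, B:3, C:3, D:2, E:1, G:4, H:4, I:3.
Sum = 2 + 3 + 3 + 2 + 1 + 4 + 4 + 3 = 22.

22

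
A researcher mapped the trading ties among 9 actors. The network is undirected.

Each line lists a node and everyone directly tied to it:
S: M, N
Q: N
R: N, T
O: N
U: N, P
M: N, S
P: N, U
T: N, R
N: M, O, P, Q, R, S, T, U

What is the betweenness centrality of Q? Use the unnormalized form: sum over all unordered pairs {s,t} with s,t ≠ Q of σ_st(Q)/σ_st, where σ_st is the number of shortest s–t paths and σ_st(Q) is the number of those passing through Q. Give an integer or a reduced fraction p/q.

0

No shortest path between any pair of other nodes passes through Q.
Summing the contributions gives betweenness(Q) = 0.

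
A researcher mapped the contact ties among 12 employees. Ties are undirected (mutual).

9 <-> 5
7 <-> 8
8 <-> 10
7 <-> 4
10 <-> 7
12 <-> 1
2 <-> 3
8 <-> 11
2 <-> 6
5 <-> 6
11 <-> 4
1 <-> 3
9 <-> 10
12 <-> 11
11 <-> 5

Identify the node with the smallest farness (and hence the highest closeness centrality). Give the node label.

Farness (sum of distances to all others) for each node — 1:30, 2:32, 3:34, 4:27, 5:22, 6:27, 7:31, 8:25, 9:27, 10:28, 11:20, 12:25.
The smallest farness is 20, for 11, so 11 has the highest closeness.

11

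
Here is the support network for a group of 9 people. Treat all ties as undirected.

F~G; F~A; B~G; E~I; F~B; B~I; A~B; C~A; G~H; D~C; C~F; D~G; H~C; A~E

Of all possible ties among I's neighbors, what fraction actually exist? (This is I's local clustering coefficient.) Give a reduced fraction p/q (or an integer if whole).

0

I's neighbors: B and E (k = 2).
Possible neighbor pairs: C(2,2) = 1. Edges among them: none → e = 0.
Clustering(I) = 0/1.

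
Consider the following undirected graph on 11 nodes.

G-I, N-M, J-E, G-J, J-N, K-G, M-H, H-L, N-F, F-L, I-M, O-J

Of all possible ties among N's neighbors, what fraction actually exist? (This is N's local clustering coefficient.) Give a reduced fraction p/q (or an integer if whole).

0

N's neighbors: F, J, and M (k = 3).
Possible neighbor pairs: C(3,2) = 3. Edges among them: none → e = 0.
Clustering(N) = 0/3 = 0.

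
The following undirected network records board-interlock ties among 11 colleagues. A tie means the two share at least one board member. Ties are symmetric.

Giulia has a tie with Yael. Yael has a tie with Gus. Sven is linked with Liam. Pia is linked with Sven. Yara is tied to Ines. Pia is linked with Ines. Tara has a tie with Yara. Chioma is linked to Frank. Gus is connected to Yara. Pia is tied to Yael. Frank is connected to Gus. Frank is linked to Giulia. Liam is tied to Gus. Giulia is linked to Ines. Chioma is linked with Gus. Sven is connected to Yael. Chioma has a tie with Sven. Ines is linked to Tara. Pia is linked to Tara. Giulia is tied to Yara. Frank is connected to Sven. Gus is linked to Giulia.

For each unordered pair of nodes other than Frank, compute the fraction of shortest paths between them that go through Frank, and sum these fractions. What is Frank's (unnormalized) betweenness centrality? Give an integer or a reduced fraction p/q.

7/4

Pairs whose geodesics pass through Frank — Sven–Yara: 2/8; Sven–Gus: 1/4; Sven–Giulia: 1/2; Chioma–Ines: 1/4; Chioma–Giulia: 1/2.
All other pairs contribute 0.
Summing the contributions gives betweenness(Frank) = 7/4.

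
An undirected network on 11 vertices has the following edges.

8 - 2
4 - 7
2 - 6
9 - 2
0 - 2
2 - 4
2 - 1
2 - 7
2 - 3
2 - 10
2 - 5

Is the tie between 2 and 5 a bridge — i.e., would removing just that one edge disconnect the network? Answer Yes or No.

Yes

Without the 2–5 edge there is no alternate route between 2 and 5, so the network disconnects. It is a bridge.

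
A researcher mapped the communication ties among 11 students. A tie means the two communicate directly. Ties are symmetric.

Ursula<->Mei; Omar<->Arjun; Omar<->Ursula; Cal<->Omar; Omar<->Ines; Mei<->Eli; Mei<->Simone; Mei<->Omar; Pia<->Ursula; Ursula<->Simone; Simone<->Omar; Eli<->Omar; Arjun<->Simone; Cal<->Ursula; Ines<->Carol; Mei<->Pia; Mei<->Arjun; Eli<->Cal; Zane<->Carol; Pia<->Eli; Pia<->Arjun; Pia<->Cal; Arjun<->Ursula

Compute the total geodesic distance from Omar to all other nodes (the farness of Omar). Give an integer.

14

Distances from Omar: Arjun:1, Cal:1, Carol:2, Eli:1, Ines:1, Mei:1, Pia:2, Simone:1, Ursula:1, Zane:3.
Sum = 1 + 1 + 2 + 1 + 1 + 1 + 2 + 1 + 1 + 3 = 14.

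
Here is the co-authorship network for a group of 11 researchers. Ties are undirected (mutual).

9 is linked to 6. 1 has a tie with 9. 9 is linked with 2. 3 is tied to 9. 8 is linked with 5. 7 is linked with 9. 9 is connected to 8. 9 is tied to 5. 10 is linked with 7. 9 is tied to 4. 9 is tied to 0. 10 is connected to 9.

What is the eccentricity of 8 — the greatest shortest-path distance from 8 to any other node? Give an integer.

Distances from 8: 0:2, 1:2, 2:2, 3:2, 4:2, 5:1, 6:2, 7:2, 9:1, 10:2.
The largest is 2 (to 4, 10, 6, 1, 7, 0, 2, and 3), so the eccentricity of 8 is 2.

2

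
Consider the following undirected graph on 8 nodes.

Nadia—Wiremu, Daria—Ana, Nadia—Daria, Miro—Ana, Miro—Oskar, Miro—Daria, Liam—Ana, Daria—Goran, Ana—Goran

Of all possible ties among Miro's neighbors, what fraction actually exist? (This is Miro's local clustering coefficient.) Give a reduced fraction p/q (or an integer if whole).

Miro's neighbors: Ana, Daria, and Oskar (k = 3).
Possible neighbor pairs: C(3,2) = 3. Edges among them: Ana–Daria → e = 1.
Clustering(Miro) = 1/3.

1/3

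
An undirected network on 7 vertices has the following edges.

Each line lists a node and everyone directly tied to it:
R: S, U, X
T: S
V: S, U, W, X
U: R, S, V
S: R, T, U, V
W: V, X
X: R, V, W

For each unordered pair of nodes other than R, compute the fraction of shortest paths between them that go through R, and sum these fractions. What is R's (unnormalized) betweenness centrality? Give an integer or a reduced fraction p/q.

Pairs whose geodesics pass through R — X–S: 1/2; X–U: 1/2; X–T: 1/2.
All other pairs contribute 0.
Summing the contributions gives betweenness(R) = 3/2.

3/2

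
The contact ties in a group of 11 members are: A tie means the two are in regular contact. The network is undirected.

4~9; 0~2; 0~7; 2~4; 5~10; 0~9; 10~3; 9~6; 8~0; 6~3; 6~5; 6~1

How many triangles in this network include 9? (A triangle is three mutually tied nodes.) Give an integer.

9's neighbors are 0, 4, and 6, but none of them are tied to each other, so no triangle contains 9.

0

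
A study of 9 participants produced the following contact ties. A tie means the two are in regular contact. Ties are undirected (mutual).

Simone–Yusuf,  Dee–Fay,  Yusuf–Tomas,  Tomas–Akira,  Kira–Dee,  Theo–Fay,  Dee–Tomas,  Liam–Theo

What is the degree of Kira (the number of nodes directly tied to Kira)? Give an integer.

Kira is directly tied to Dee. That is 1 neighbor, so the degree of Kira is 1.

1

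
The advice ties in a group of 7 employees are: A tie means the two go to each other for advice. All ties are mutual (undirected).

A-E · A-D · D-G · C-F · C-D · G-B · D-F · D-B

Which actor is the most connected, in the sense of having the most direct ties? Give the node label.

D

Degrees — A:2, B:2, C:2, D:5, E:1, F:2, G:2.
The maximum is 5, attained only by D.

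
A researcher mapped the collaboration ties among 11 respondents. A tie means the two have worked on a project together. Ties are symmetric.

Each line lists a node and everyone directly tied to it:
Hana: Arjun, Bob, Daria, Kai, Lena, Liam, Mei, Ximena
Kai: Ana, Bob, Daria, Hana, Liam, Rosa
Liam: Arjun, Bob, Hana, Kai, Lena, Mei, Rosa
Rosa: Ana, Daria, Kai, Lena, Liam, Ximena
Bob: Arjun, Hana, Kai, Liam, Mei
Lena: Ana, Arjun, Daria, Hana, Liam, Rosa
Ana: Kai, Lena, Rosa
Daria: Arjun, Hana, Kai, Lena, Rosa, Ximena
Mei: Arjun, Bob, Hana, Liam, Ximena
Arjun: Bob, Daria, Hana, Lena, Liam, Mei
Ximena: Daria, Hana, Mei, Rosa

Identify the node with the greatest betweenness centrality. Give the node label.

Hana

Unnormalized betweenness of each node: Ana:1/5, Arjun:199/120, Bob:17/24, Daria:119/60, Hana:22/5, Kai:151/40, Lena:131/40, Liam:403/120, Mei:7/6, Rosa:199/60, Ximena:139/120.
Hana has the largest value, 22/5, making it the main broker — the node through which the most shortest paths run.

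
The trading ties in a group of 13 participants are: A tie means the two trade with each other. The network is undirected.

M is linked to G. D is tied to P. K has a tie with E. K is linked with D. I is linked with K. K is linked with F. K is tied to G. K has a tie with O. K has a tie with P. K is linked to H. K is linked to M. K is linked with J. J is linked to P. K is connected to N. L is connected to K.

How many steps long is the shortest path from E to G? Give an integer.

2

One shortest route is E – K – G, which uses 2 edges, and E and G are not directly tied, so nothing shorter exists. So d(E,G) = 2.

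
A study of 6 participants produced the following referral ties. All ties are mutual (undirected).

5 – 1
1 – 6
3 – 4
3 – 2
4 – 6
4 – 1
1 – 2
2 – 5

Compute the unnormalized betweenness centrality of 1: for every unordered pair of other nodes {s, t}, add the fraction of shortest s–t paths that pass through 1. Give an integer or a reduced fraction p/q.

Pairs whose geodesics pass through 1 — 4–2: 1/2; 4–5: 1; 2–6: 1; 5–6: 1.
All other pairs contribute 0.
Summing the contributions gives betweenness(1) = 7/2.

7/2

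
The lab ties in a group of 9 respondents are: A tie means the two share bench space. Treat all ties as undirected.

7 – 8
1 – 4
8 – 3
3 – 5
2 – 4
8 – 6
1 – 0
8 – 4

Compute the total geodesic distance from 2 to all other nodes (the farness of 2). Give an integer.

21

Distances from 2: 0:3, 1:2, 3:3, 4:1, 5:4, 6:3, 7:3, 8:2.
Sum = 3 + 2 + 3 + 1 + 4 + 3 + 3 + 2 = 21.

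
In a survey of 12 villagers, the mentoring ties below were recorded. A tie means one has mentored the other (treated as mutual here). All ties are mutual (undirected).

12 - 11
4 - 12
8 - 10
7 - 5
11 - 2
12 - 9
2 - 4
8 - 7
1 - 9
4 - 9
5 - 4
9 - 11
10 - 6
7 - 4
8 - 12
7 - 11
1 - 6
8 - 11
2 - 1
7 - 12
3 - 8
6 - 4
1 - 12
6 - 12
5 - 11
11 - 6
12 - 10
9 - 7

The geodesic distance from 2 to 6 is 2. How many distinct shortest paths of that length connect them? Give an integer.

The shortest distance is 2. The length-2 paths are: 2–1–6; 2–11–6; 2–4–6.
That gives 3 distinct shortest paths.

3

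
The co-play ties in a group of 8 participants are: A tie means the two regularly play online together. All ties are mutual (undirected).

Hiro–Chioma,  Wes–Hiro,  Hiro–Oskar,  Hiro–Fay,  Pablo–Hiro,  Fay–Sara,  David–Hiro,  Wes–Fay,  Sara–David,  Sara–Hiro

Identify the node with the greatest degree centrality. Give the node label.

Degrees — Chioma:1, David:2, Fay:3, Hiro:7, Oskar:1, Pablo:1, Sara:3, Wes:2.
The maximum is 7, attained only by Hiro.

Hiro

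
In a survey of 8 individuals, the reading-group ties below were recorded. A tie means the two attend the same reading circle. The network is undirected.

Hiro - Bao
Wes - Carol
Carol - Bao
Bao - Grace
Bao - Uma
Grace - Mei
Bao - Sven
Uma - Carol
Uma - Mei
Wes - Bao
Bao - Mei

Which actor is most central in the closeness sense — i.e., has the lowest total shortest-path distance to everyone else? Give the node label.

Bao

Farness (sum of distances to all others) for each node — Bao:7, Carol:11, Grace:12, Hiro:13, Mei:11, Sven:13, Uma:11, Wes:12.
The smallest farness is 7, for Bao, so Bao has the highest closeness.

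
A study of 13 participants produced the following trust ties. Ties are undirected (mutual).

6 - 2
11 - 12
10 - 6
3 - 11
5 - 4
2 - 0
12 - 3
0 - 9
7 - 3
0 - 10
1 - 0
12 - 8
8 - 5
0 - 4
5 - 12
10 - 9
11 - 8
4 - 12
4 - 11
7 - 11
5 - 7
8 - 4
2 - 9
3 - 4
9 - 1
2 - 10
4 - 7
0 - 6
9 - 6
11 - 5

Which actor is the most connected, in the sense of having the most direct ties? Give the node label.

Degrees — 0:6, 1:2, 2:4, 3:4, 4:7, 5:5, 6:4, 7:4, 8:4, 9:5, 10:4, 11:6, 12:5.
The maximum is 7, attained only by 4.

4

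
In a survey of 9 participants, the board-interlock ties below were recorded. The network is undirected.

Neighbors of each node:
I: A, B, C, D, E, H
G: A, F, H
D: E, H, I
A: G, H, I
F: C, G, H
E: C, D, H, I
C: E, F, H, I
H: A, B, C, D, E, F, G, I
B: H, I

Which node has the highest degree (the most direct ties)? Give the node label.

H

Degrees — A:3, B:2, C:4, D:3, E:4, F:3, G:3, H:8, I:6.
The maximum is 8, attained only by H.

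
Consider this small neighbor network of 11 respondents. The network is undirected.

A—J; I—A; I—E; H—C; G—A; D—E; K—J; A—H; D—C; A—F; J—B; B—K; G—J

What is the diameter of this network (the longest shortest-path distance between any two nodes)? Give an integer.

5

Eccentricity of each node (its greatest distance to any other): A:3, B:5, C:4, D:5, E:4, F:4, G:4, H:3, I:3, J:4, K:5.
The maximum eccentricity is 5, realized for instance by the pair K–D via K – J – A – H – C – D. So the diameter is 5.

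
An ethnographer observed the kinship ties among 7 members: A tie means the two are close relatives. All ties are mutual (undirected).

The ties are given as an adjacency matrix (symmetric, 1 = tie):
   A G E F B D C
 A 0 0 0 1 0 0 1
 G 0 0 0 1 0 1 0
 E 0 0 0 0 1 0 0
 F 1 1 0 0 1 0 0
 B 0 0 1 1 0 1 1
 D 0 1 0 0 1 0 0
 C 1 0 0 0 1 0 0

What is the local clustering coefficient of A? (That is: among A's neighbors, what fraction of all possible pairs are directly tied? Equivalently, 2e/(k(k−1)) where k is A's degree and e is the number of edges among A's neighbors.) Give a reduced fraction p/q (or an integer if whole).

A's neighbors: C and F (k = 2).
Possible neighbor pairs: C(2,2) = 1. Edges among them: none → e = 0.
Clustering(A) = 0/1.

0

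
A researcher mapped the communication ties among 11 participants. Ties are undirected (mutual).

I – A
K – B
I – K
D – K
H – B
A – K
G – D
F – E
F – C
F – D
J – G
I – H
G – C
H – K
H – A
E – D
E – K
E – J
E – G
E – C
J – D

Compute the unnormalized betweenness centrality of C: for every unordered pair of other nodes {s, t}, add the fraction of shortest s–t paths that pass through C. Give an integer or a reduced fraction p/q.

1/3

Pairs whose geodesics pass through C — G–F: 1/3.
All other pairs contribute 0.
Summing the contributions gives betweenness(C) = 1/3.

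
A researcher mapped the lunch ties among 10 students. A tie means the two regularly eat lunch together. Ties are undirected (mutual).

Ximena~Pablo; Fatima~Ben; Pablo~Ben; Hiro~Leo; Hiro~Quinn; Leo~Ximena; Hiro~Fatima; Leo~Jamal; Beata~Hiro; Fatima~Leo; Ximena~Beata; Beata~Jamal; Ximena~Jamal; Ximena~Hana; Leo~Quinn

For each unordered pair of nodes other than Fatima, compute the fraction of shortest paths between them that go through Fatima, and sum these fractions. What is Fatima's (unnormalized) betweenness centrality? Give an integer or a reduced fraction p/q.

Pairs whose geodesics pass through Fatima — Ben–Beata: 1/2; Ben–Quinn: 2/2; Ben–Jamal: 1/2; Ben–Hiro: 1; Ben–Leo: 1; Pablo–Hiro: 1/3.
All other pairs contribute 0.
Summing the contributions gives betweenness(Fatima) = 13/3.

13/3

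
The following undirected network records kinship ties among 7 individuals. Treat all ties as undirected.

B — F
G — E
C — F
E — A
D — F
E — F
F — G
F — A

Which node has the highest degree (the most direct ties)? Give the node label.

Degrees — A:2, B:1, C:1, D:1, E:3, F:6, G:2.
The maximum is 6, attained only by F.

F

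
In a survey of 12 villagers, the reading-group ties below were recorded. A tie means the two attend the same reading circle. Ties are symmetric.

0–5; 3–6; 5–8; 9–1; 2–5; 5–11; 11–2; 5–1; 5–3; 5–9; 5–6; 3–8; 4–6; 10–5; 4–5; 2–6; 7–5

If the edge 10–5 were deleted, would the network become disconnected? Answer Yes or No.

Without the 10–5 edge there is no alternate route between 10 and 5, so the network disconnects. It is a bridge.

Yes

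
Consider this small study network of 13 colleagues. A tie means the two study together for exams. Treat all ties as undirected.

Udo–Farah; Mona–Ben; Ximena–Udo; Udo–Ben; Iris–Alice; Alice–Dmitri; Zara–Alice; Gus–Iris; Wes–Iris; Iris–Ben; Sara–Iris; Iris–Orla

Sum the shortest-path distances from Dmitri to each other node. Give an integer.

38

Distances from Dmitri: Alice:1, Ben:3, Farah:5, Gus:3, Iris:2, Mona:4, Orla:3, Sara:3, Udo:4, Wes:3, Ximena:5, Zara:2.
Sum = 1 + 3 + 5 + 3 + 2 + 4 + 3 + 3 + 4 + 3 + 5 + 2 = 38.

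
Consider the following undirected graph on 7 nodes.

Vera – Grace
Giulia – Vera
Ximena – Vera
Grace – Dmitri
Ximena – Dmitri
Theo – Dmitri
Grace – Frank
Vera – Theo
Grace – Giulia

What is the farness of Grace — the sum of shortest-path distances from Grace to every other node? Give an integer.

Distances from Grace: Dmitri:1, Frank:1, Giulia:1, Theo:2, Vera:1, Ximena:2.
Sum = 1 + 1 + 1 + 2 + 1 + 2 = 8.

8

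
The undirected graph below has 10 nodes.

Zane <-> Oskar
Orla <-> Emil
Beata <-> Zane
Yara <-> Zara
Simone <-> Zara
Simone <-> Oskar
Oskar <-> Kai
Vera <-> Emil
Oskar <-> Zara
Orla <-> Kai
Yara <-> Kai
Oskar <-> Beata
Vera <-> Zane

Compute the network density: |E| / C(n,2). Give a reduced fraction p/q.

13/45

There are 13 edges and 10 nodes, so the maximum possible is C(10,2) = 45.
Density = 13/45.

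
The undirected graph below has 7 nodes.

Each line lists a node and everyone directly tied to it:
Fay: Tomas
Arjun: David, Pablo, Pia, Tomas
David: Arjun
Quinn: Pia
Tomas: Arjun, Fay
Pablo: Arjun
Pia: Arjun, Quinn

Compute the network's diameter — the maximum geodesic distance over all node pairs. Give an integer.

Eccentricity of each node (its greatest distance to any other): Arjun:2, David:3, Fay:4, Pablo:3, Pia:3, Quinn:4, Tomas:3.
The maximum eccentricity is 4, realized for instance by the pair Fay–Quinn via Fay – Tomas – Arjun – Pia – Quinn. So the diameter is 4.

4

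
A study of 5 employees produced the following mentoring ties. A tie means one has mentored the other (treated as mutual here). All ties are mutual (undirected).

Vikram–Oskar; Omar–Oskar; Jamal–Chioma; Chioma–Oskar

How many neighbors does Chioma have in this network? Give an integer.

Chioma is directly tied to Jamal and Oskar. That is 2 neighbors, so the degree of Chioma is 2.

2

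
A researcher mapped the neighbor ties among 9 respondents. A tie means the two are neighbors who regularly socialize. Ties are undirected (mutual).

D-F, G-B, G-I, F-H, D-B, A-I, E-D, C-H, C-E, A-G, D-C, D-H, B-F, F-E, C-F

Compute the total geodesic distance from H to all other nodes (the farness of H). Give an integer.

18

Distances from H: A:4, B:2, C:1, D:1, E:2, F:1, G:3, I:4.
Sum = 4 + 2 + 1 + 1 + 2 + 1 + 3 + 4 = 18.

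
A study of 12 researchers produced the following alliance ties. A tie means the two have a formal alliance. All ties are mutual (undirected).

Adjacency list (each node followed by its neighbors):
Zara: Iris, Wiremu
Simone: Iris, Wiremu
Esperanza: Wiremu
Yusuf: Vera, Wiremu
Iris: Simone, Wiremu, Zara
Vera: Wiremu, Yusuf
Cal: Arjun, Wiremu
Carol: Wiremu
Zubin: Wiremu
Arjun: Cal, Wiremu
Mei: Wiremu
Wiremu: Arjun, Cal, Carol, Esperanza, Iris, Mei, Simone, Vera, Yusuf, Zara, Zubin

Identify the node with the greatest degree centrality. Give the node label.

Degrees — Arjun:2, Cal:2, Carol:1, Esperanza:1, Iris:3, Mei:1, Simone:2, Vera:2, Wiremu:11, Yusuf:2, Zara:2, Zubin:1.
The maximum is 11, attained only by Wiremu.

Wiremu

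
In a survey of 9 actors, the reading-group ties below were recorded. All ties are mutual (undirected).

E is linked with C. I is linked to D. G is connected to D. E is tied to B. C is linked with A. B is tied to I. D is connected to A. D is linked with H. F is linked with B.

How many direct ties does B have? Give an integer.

3

B is directly tied to E, F, and I. That is 3 neighbors, so the degree of B is 3.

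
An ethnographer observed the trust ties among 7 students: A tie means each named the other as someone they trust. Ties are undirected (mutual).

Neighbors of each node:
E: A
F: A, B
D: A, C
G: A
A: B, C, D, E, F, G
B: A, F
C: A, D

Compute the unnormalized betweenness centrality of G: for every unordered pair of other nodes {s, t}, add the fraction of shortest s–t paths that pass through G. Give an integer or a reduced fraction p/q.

0

No shortest path between any pair of other nodes passes through G.
Summing the contributions gives betweenness(G) = 0.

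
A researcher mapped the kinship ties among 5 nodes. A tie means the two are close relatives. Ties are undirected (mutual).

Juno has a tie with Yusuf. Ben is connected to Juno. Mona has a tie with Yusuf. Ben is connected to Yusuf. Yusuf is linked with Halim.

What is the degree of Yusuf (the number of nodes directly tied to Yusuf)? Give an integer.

4

Yusuf is directly tied to Ben, Halim, Juno, and Mona. That is 4 neighbors, so the degree of Yusuf is 4.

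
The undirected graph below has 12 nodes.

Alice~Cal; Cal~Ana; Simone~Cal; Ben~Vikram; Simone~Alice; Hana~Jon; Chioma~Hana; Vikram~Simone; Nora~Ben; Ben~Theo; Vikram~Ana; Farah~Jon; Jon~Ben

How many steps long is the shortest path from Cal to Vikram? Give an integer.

One shortest route is Cal – Simone – Vikram, which uses 2 edges, and Cal and Vikram are not directly tied, so nothing shorter exists. So d(Cal,Vikram) = 2.

2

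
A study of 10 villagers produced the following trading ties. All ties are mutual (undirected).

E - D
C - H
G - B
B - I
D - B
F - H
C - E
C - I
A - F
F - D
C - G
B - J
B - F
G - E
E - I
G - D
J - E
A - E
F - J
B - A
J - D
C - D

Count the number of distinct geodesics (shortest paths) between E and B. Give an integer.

5

The shortest distance is 2. The length-2 paths are: E–J–B; E–A–B; E–I–B; E–G–B; E–D–B.
That gives 5 distinct shortest paths.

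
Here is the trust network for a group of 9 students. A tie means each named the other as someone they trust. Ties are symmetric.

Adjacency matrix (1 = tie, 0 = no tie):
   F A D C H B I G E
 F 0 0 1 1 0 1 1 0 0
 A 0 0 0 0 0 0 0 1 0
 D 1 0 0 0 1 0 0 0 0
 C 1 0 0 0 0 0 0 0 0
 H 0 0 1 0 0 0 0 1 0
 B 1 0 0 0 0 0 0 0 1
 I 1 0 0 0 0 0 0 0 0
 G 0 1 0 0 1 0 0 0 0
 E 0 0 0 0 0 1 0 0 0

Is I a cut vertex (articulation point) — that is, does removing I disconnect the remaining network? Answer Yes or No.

Even without I, every remaining node can still reach every other (the residual graph is connected), so I is not a cut vertex.

No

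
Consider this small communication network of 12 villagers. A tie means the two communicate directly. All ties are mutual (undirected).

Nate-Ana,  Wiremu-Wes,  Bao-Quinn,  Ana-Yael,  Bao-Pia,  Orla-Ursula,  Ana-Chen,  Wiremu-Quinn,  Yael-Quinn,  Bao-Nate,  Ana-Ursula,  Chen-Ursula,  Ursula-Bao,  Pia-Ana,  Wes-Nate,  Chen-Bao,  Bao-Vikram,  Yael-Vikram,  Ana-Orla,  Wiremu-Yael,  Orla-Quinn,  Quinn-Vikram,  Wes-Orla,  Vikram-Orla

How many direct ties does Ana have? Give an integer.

6

Ana is directly tied to Chen, Nate, Orla, Pia, Ursula, and Yael. That is 6 neighbors, so the degree of Ana is 6.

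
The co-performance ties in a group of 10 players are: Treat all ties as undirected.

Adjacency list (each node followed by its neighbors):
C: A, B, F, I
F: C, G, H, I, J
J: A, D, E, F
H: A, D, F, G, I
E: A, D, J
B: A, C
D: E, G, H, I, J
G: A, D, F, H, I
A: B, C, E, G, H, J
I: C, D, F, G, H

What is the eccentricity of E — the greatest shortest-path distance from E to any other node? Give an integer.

2

Distances from E: A:1, B:2, C:2, D:1, F:2, G:2, H:2, I:2, J:1.
The largest is 2 (to G, I, H, F, C, and B), so the eccentricity of E is 2.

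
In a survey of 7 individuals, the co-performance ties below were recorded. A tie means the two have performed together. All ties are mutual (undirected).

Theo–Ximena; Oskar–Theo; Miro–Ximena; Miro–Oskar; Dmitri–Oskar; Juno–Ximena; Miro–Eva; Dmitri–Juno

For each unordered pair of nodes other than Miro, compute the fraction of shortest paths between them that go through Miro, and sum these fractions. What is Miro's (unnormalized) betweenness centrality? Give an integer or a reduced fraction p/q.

Pairs whose geodesics pass through Miro — Juno–Eva: 1; Dmitri–Eva: 1; Oskar–Eva: 1; Oskar–Ximena: 1/2; Eva–Theo: 2/2; Eva–Ximena: 1.
All other pairs contribute 0.
Summing the contributions gives betweenness(Miro) = 11/2.

11/2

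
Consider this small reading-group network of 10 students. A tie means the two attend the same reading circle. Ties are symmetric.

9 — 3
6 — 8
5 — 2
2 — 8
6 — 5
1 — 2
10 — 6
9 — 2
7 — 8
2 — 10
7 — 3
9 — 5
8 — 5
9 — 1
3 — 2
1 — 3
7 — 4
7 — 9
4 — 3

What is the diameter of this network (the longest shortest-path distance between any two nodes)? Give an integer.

3

Eccentricity of each node (its greatest distance to any other): 1:3, 2:2, 3:3, 4:3, 5:3, 6:3, 7:3, 8:2, 9:2, 10:3.
The maximum eccentricity is 3, realized for instance by the pair 5–4 via 5 – 8 – 7 – 4. So the diameter is 3.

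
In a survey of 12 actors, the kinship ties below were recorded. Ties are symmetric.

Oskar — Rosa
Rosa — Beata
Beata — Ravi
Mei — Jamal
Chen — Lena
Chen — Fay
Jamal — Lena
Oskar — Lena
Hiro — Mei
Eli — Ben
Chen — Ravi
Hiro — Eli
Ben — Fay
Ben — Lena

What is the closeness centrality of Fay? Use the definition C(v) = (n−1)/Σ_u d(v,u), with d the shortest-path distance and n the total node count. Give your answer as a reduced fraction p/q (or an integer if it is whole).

Distances from Fay: Beata:3, Ben:1, Chen:1, Eli:2, Hiro:3, Jamal:3, Lena:2, Mei:4, Oskar:3, Ravi:2, Rosa:4. Sum = 28.
n = 12, so closeness = 11/28.

11/28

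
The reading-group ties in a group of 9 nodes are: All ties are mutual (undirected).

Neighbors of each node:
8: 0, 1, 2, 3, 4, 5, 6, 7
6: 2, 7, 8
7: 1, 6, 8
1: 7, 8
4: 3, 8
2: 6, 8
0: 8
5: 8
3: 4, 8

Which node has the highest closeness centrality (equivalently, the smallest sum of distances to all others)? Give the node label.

Farness (sum of distances to all others) for each node — 0:15, 1:14, 2:14, 3:14, 4:14, 5:15, 6:13, 7:13, 8:8.
The smallest farness is 8, for 8, so 8 has the highest closeness.

8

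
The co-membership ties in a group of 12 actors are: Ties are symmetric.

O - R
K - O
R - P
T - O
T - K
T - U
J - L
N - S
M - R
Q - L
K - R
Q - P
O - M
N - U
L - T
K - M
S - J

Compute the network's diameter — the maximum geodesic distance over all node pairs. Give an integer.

Eccentricity of each node (its greatest distance to any other): J:4, K:4, L:3, M:5, N:5, O:4, P:5, Q:4, R:5, S:5, T:3, U:4.
The maximum eccentricity is 5, realized for instance by the pair S–M via S – J – L – T – O – M. So the diameter is 5.

5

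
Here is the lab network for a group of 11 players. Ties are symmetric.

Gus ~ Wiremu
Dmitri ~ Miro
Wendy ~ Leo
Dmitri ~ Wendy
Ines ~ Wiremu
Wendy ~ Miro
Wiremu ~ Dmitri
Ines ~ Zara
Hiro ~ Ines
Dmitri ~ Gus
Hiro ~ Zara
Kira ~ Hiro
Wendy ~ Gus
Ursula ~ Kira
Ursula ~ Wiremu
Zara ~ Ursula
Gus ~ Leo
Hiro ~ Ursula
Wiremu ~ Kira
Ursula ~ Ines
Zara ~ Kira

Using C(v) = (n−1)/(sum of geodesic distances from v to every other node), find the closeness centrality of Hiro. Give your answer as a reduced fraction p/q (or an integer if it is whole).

5/12

Distances from Hiro: Dmitri:3, Gus:3, Ines:1, Kira:1, Leo:4, Miro:4, Ursula:1, Wendy:4, Wiremu:2, Zara:1. Sum = 24.
n = 11, so closeness = 10/24 = 5/12.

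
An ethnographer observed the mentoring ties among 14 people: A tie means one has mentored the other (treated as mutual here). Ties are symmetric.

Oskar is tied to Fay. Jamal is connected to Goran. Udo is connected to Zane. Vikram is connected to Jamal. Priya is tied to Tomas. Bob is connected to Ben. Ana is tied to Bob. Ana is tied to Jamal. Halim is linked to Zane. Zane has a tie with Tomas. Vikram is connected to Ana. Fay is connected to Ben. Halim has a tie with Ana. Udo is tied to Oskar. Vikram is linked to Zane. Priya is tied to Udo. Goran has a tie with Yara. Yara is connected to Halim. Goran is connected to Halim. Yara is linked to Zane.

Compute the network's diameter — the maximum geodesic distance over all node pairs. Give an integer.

5

Eccentricity of each node (its greatest distance to any other): Ana:4, Ben:5, Bob:5, Fay:5, Goran:5, Halim:4, Jamal:4, Oskar:4, Priya:5, Tomas:5, Udo:4, Vikram:4, Yara:4, Zane:4.
The maximum eccentricity is 5, realized for instance by the pair Ben–Tomas via Ben – Fay – Oskar – Udo – Priya – Tomas. So the diameter is 5.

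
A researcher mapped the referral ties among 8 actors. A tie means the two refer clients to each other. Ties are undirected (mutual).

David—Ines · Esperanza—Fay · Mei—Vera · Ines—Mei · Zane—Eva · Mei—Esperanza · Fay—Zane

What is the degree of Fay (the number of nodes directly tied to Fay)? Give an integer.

2

Fay is directly tied to Esperanza and Zane. That is 2 neighbors, so the degree of Fay is 2.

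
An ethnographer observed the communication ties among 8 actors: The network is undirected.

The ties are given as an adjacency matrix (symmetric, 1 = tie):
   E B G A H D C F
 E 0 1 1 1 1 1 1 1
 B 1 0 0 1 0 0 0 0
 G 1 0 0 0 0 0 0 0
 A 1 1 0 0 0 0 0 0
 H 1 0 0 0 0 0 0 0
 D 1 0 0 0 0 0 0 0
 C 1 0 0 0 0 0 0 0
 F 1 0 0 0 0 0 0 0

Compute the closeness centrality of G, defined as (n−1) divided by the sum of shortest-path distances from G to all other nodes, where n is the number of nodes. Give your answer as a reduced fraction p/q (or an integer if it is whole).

Distances from G: A:2, B:2, C:2, D:2, E:1, F:2, H:2. Sum = 13.
n = 8, so closeness = 7/13.

7/13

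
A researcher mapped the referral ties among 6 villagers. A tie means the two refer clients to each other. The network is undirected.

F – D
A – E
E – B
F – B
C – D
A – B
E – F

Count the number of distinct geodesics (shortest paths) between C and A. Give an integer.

2

The shortest distance is 4. The length-4 paths are: C–D–F–E–A; C–D–F–B–A.
That gives 2 distinct shortest paths.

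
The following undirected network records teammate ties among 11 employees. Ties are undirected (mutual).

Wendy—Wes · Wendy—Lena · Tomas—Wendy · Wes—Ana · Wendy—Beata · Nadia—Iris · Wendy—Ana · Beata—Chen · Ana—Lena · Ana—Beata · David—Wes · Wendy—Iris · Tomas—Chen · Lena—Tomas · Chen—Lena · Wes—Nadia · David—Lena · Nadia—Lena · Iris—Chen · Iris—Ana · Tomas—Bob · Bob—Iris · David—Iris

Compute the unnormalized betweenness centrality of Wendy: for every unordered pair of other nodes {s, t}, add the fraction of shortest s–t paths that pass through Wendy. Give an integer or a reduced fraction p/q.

Pairs whose geodesics pass through Wendy — Nadia–Beata: 3/8; Bob–Beata: 2/5; Bob–Wes: 2/5; Chen–Wes: 4/11; David–Beata: 3/8; Ana–Tomas: 1/2; Beata–Wes: 1/2; Beata–Tomas: 1/2; Beata–Lena: 1/3; Beata–Iris: 1/3; Wes–Tomas: 1; Wes–Lena: 1/4; Wes–Iris: 1/4; Tomas–Iris: 1/3 … (+1 more pairs).
All other pairs contribute 0.
Summing the contributions gives betweenness(Wendy) = 269/44.

269/44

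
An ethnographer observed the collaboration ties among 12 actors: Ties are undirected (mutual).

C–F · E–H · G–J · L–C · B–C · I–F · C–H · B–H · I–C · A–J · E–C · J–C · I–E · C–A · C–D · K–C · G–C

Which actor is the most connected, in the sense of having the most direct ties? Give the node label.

Degrees — A:2, B:2, C:11, D:1, E:3, F:2, G:2, H:3, I:3, J:3, K:1, L:1.
The maximum is 11, attained only by C.

C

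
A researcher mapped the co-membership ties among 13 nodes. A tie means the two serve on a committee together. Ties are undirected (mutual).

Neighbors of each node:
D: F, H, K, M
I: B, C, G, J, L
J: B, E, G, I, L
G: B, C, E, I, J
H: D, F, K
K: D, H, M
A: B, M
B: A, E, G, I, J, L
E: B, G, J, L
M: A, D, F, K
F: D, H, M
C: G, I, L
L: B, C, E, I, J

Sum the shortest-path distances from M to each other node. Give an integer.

Distances from M: A:1, B:2, C:4, D:1, E:3, F:1, G:3, H:2, I:3, J:3, K:1, L:3.
Sum = 1 + 2 + 4 + 1 + 3 + 1 + 3 + 2 + 3 + 3 + 1 + 3 = 27.

27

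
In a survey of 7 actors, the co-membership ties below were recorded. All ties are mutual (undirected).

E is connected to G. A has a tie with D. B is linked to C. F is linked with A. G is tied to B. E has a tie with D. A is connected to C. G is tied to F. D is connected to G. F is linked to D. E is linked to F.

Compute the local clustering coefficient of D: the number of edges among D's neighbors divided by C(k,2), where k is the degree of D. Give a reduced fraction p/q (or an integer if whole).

D's neighbors: A, E, F, and G (k = 4).
Possible neighbor pairs: C(4,2) = 6. Edges among them: A–F, E–F, E–G, F–G → e = 4.
Clustering(D) = 4/6 = 2/3.

2/3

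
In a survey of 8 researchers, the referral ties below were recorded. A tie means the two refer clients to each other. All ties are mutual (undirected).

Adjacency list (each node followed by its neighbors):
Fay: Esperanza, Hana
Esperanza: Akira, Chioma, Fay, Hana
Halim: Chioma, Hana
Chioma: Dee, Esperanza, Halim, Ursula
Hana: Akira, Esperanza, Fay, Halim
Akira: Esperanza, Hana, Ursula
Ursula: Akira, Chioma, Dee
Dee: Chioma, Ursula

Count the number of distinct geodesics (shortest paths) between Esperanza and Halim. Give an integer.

The shortest distance is 2. The length-2 paths are: Esperanza–Chioma–Halim; Esperanza–Hana–Halim.
That gives 2 distinct shortest paths.

2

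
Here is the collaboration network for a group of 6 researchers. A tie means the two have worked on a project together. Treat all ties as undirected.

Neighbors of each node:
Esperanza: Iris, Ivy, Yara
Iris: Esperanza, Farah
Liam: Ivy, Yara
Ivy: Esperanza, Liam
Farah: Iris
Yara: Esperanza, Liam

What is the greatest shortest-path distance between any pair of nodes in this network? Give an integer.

4

Eccentricity of each node (its greatest distance to any other): Esperanza:2, Farah:4, Iris:3, Ivy:3, Liam:4, Yara:3.
The maximum eccentricity is 4, realized for instance by the pair Farah–Liam via Farah – Iris – Esperanza – Ivy – Liam. So the diameter is 4.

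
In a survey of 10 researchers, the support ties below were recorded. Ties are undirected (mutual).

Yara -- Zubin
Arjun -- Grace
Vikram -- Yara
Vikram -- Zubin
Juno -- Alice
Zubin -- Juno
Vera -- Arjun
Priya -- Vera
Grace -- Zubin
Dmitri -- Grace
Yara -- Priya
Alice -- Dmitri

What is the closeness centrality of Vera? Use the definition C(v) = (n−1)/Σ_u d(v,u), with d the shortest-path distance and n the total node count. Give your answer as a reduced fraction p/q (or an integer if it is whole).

9/23

Distances from Vera: Alice:4, Arjun:1, Dmitri:3, Grace:2, Juno:4, Priya:1, Vikram:3, Yara:2, Zubin:3. Sum = 23.
n = 10, so closeness = 9/23.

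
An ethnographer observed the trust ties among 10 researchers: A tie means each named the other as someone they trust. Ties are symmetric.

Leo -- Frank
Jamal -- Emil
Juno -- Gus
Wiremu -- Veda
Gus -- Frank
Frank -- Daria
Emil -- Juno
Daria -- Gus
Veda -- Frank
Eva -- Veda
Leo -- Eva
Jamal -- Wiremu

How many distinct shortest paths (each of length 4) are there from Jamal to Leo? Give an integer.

2

The shortest distance is 4. The length-4 paths are: Jamal–Wiremu–Veda–Eva–Leo; Jamal–Wiremu–Veda–Frank–Leo.
That gives 2 distinct shortest paths.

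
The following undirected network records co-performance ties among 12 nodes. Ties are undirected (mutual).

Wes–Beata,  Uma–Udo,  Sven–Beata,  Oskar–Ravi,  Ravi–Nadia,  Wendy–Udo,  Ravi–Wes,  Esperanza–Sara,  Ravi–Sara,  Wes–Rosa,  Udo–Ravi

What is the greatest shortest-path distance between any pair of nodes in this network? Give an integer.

5

Eccentricity of each node (its greatest distance to any other): Beata:4, Esperanza:5, Nadia:4, Oskar:4, Ravi:3, Rosa:4, Sara:4, Sven:5, Udo:4, Uma:5, Wendy:5, Wes:3.
The maximum eccentricity is 5, realized for instance by the pair Sven–Uma via Sven – Beata – Wes – Ravi – Udo – Uma. So the diameter is 5.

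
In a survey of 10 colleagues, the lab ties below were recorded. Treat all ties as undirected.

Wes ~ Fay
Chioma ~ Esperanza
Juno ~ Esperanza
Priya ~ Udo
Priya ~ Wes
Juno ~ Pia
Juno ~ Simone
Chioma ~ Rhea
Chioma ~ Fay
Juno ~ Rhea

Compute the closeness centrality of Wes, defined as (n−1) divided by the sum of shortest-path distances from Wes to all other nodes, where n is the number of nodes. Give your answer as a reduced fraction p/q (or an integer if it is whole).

Distances from Wes: Chioma:2, Esperanza:3, Fay:1, Juno:4, Pia:5, Priya:1, Rhea:3, Simone:5, Udo:2. Sum = 26.
n = 10, so closeness = 9/26.

9/26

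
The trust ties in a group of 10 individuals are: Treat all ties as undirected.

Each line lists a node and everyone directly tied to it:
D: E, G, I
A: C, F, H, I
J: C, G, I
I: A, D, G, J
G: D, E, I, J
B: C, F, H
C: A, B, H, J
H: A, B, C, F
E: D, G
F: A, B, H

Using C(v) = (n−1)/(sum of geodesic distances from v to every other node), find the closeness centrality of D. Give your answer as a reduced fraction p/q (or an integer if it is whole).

Distances from D: A:2, B:4, C:3, E:1, F:3, G:1, H:3, I:1, J:2. Sum = 20.
n = 10, so closeness = 9/20.

9/20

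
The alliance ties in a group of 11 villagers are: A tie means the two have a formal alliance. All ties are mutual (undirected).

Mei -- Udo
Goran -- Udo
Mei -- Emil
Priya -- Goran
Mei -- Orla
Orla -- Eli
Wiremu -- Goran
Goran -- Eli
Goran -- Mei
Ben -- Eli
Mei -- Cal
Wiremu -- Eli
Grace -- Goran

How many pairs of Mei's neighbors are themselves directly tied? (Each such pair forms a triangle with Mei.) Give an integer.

1

Mei's neighbors: Cal, Emil, Goran, Orla, and Udo.
Neighbor pairs that are themselves tied: Mei–Goran–Udo. Each forms one triangle with Mei, for 1 in total.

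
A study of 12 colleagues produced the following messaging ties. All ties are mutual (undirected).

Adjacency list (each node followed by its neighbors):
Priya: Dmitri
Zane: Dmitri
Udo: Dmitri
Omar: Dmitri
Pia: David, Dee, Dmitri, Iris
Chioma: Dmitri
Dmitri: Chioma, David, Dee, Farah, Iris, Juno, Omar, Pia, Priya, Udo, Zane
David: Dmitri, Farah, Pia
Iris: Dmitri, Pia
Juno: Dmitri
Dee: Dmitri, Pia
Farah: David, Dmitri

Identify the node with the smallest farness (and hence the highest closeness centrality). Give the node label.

Dmitri

Farness (sum of distances to all others) for each node — Chioma:21, David:19, Dee:20, Dmitri:11, Farah:20, Iris:20, Juno:21, Omar:21, Pia:18, Priya:21, Udo:21, Zane:21.
The smallest farness is 11, for Dmitri, so Dmitri has the highest closeness.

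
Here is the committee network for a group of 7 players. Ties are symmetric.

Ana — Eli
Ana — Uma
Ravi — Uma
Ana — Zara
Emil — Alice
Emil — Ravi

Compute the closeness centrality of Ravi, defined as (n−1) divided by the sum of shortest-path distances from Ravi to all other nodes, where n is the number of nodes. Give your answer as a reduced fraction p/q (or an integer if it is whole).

1/2

Distances from Ravi: Alice:2, Ana:2, Eli:3, Emil:1, Uma:1, Zara:3. Sum = 12.
n = 7, so closeness = 6/12 = 1/2.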